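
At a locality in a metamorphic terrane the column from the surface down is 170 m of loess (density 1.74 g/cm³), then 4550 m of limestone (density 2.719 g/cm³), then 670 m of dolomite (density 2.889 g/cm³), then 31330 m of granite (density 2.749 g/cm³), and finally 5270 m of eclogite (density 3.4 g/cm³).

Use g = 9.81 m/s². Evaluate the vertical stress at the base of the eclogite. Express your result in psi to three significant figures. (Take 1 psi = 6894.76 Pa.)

loess: 1740 kg/m³ × 9.81 m/s² × 170 m = 2.902×10^6 Pa = 420.9 psi
limestone: 2719 kg/m³ × 9.81 m/s² × 4550 m = 1.214×10^8 Pa = 17602 psi
dolomite: 2889 kg/m³ × 9.81 m/s² × 670 m = 1.899×10^7 Pa = 2754 psi
granite: 2749 kg/m³ × 9.81 m/s² × 31330 m = 8.449×10^8 Pa = 1.225×10^5 psi
eclogite: 3400 kg/m³ × 9.81 m/s² × 5270 m = 1.758×10^8 Pa = 25494 psi
Total = 420.9 + 17602 + 2754 + 1.225×10^5 + 25494 = 1.6881×10^5 psi

169000 psi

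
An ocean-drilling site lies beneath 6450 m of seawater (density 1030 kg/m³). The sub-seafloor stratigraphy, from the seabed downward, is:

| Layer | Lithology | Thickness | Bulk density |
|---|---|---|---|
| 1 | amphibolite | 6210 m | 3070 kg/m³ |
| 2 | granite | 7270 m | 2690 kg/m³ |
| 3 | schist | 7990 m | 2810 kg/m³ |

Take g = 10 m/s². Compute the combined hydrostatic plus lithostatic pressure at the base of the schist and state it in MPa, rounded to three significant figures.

677 MPa

seawater: 1030 kg/m³ × 10 m/s² × 6450 m = 6.644×10^7 Pa = 66.44 MPa
amphibolite: 3070 kg/m³ × 10 m/s² × 6210 m = 1.906×10^8 Pa = 190.6 MPa
granite: 2690 kg/m³ × 10 m/s² × 7270 m = 1.956×10^8 Pa = 195.6 MPa
schist: 2810 kg/m³ × 10 m/s² × 7990 m = 2.245×10^8 Pa = 224.5 MPa
Total = 66.44 + 190.6 + 195.6 + 224.5 = 677.16 MPa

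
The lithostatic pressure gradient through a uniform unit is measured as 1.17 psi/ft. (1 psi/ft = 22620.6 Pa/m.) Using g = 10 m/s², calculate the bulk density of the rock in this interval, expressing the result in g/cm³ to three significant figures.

2.65 g/cm³

ρ = (dP/dz)/g = 1.17 psi/ft / 10 m/s² = 26466 Pa/m / 10 m/s² = 2646.6 kg/m³
= 2.647 g/cm³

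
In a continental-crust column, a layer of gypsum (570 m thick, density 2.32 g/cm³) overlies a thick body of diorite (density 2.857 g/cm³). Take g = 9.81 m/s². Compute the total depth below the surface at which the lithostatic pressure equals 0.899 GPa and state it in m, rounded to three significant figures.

32200 m

Pressure at base of upper layers: 2320×9.81×570 = 1.297×10^7 Pa = 0.01297 GPa
Remaining pressure to be supplied by diorite: 8.990×10^8 − 1.297×10^7 = 8.860×10^8 Pa
Additional depth in diorite = 8.860×10^8 Pa / (2857 kg/m³ × 9.81 m/s²) = 31613 m
Total depth = 570 m + 31613 m = 32183 m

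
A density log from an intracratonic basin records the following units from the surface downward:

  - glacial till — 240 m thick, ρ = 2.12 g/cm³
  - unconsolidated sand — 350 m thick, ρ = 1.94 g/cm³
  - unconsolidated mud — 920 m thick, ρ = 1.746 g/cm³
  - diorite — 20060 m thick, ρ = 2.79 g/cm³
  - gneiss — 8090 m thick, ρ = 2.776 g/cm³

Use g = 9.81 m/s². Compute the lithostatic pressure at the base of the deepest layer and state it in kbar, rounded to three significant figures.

glacial till: 2120 kg/m³ × 9.81 m/s² × 240 m = 4.991×10^6 Pa = 0.04991 kbar
unconsolidated sand: 1940 kg/m³ × 9.81 m/s² × 350 m = 6.661×10^6 Pa = 0.06661 kbar
unconsolidated mud: 1746 kg/m³ × 9.81 m/s² × 920 m = 1.576×10^7 Pa = 0.1576 kbar
diorite: 2790 kg/m³ × 9.81 m/s² × 20060 m = 5.490×10^8 Pa = 5.490 kbar
gneiss: 2776 kg/m³ × 9.81 m/s² × 8090 m = 2.203×10^8 Pa = 2.203 kbar
Total = 0.04991 + 0.06661 + 0.1576 + 5.490 + 2.203 = 7.9676 kbar

7.97 kbar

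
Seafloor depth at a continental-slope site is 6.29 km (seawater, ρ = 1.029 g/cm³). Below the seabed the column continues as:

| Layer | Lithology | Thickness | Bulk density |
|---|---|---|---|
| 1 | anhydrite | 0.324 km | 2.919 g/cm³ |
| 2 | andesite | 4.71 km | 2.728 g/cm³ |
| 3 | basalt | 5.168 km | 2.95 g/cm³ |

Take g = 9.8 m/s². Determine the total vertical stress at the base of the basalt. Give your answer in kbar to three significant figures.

3.48 kbar

seawater: 1029 kg/m³ × 9.8 m/s² × 6290 m = 6.343×10^7 Pa = 0.6343 kbar
anhydrite: 2919 kg/m³ × 9.8 m/s² × 324 m = 9.268×10^6 Pa = 0.09268 kbar
andesite: 2728 kg/m³ × 9.8 m/s² × 4710 m = 1.259×10^8 Pa = 1.259 kbar
basalt: 2950 kg/m³ × 9.8 m/s² × 5168 m = 1.494×10^8 Pa = 1.494 kbar
Total = 0.6343 + 0.09268 + 1.259 + 1.494 = 3.4802 kbar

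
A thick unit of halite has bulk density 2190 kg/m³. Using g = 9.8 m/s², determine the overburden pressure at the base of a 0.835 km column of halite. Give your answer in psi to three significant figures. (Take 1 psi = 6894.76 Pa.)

2600 psi

halite: 2190 kg/m³ × 9.8 m/s² × 835 m = 1.792×10^7 Pa = 2599 psi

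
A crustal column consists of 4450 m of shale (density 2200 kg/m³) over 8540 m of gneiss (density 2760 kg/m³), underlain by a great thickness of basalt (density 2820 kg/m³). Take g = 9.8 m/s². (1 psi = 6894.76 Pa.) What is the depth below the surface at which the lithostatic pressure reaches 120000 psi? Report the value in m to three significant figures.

31100 m

Pressure at base of upper layers: 2200×9.8×4450 + 2760×9.8×8540 = 3.269×10^8 Pa = 47417 psi
Remaining pressure to be supplied by basalt: 8.274×10^8 − 3.269×10^8 = 5.004×10^8 Pa
Additional depth in basalt = 5.004×10^8 Pa / (2820 kg/m³ × 9.8 m/s²) = 18108 m
Total depth = 12990 m + 18108 m = 31098 m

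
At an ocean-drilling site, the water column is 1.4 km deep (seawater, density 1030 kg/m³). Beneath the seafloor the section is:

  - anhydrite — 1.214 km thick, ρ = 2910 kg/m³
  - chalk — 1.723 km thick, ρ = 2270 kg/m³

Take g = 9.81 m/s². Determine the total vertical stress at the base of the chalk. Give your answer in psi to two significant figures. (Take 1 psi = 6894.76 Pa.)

seawater: 1030 kg/m³ × 9.81 m/s² × 1400 m = 1.415×10^7 Pa = 2052 psi
anhydrite: 2910 kg/m³ × 9.81 m/s² × 1214 m = 3.466×10^7 Pa = 5026 psi
chalk: 2270 kg/m³ × 9.81 m/s² × 1723 m = 3.837×10^7 Pa = 5565 psi
Total = 2052 + 5026 + 5565 = 12643 psi

13000 psi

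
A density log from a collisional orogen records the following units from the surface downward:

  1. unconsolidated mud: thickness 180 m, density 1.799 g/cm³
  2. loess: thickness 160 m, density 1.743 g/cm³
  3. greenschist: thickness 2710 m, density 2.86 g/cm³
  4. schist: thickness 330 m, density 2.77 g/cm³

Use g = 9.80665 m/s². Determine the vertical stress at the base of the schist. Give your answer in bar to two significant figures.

910 bar

unconsolidated mud: 1799 kg/m³ × 9.80665 m/s² × 180 m = 3.176×10^6 Pa = 31.76 bar
loess: 1743 kg/m³ × 9.80665 m/s² × 160 m = 2.735×10^6 Pa = 27.35 bar
greenschist: 2860 kg/m³ × 9.80665 m/s² × 2710 m = 7.601×10^7 Pa = 760.1 bar
schist: 2770 kg/m³ × 9.80665 m/s² × 330 m = 8.964×10^6 Pa = 89.64 bar
Total = 31.76 + 27.35 + 760.1 + 89.64 = 908.82 bar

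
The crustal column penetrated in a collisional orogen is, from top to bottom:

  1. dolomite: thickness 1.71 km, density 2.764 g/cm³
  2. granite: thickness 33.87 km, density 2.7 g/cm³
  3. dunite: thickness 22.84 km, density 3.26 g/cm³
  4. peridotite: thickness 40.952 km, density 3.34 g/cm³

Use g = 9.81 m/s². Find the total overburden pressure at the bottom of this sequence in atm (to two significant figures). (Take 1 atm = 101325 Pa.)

dolomite: 2764 kg/m³ × 9.81 m/s² × 1710 m = 4.637×10^7 Pa = 457.6 atm
granite: 2700 kg/m³ × 9.81 m/s² × 33870 m = 8.971×10^8 Pa = 8854 atm
dunite: 3260 kg/m³ × 9.81 m/s² × 22840 m = 7.304×10^8 Pa = 7209 atm
peridotite: 3340 kg/m³ × 9.81 m/s² × 40952 m = 1.342×10^9 Pa = 13243 atm
Total = 457.6 + 8854 + 7209 + 13243 = 29763 atm

30000 atm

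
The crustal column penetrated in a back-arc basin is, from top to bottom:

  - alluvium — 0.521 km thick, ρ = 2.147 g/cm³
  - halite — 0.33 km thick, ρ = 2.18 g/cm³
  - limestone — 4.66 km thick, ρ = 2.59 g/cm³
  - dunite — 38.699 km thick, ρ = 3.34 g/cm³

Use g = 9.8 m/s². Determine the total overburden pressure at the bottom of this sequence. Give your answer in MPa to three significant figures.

1400 MPa

alluvium: 2147 kg/m³ × 9.8 m/s² × 521 m = 1.096×10^7 Pa = 10.96 MPa
halite: 2180 kg/m³ × 9.8 m/s² × 330 m = 7.050×10^6 Pa = 7.050 MPa
limestone: 2590 kg/m³ × 9.8 m/s² × 4660 m = 1.183×10^8 Pa = 118.3 MPa
dunite: 3340 kg/m³ × 9.8 m/s² × 38699 m = 1.267×10^9 Pa = 1267 MPa
Total = 10.96 + 7.050 + 118.3 + 1267 = 1403.0 MPa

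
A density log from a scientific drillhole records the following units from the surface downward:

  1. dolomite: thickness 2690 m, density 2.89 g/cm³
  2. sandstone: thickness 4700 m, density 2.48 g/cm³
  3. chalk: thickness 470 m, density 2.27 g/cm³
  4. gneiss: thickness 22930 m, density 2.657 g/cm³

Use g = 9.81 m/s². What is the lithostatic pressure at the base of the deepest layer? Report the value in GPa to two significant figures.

dolomite: 2890 kg/m³ × 9.81 m/s² × 2690 m = 7.626×10^7 Pa = 0.07626 GPa
sandstone: 2480 kg/m³ × 9.81 m/s² × 4700 m = 1.143×10^8 Pa = 0.1143 GPa
chalk: 2270 kg/m³ × 9.81 m/s² × 470 m = 1.047×10^7 Pa = 0.01047 GPa
gneiss: 2657 kg/m³ × 9.81 m/s² × 22930 m = 5.977×10^8 Pa = 0.5977 GPa
Total = 0.07626 + 0.1143 + 0.01047 + 0.5977 = 0.79875 GPa

0.80 GPa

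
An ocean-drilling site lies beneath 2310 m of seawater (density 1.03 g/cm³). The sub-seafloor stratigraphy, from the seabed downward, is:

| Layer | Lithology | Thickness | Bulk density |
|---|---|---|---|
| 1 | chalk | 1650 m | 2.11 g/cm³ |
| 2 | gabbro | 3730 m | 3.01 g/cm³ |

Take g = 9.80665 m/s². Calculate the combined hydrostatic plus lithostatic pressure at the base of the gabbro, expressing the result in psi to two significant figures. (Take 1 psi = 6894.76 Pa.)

24000 psi

seawater: 1030 kg/m³ × 9.80665 m/s² × 2310 m = 2.333×10^7 Pa = 3384 psi
chalk: 2110 kg/m³ × 9.80665 m/s² × 1650 m = 3.414×10^7 Pa = 4952 psi
gabbro: 3010 kg/m³ × 9.80665 m/s² × 3730 m = 1.101×10^8 Pa = 15969 psi
Total = 3384 + 4952 + 15969 = 24305 psi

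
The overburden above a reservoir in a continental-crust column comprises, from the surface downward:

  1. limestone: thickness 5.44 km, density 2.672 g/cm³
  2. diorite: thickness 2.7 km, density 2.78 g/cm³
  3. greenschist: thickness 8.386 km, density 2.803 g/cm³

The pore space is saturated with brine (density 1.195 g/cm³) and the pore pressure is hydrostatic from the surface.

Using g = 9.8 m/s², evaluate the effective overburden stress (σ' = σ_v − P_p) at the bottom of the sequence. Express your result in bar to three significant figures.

2530 bar

Overburden (lithostatic) stress σ_v:
limestone: 2672 kg/m³ × 9.8 m/s² × 5440 m = 1.424×10^8 Pa = 142.4 MPa
diorite: 2780 kg/m³ × 9.8 m/s² × 2700 m = 7.356×10^7 Pa = 73.56 MPa
greenschist: 2803 kg/m³ × 9.8 m/s² × 8386 m = 2.304×10^8 Pa = 230.4 MPa
Total = 142.4 + 73.56 + 230.4 = 446.37 MPa
Pore pressure P_p = 1195 kg/m³ × 9.8 m/s² × 16526 m = 1.935×10^8 Pa = 193.5 MPa
Effective stress σ' = σ_v − P_p = 446.4 − 193.5 = 252.83 MPa = 2528.3 bar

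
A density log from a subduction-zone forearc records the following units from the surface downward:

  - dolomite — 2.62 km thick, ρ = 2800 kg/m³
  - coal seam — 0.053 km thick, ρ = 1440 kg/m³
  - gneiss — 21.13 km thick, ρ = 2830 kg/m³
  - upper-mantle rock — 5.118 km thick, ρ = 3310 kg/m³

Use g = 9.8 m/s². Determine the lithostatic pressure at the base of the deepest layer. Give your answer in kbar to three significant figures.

dolomite: 2800 kg/m³ × 9.8 m/s² × 2620 m = 7.189×10^7 Pa = 0.7189 kbar
coal seam: 1440 kg/m³ × 9.8 m/s² × 53 m = 7.479×10^5 Pa = 7.479×10^-3 kbar
gneiss: 2830 kg/m³ × 9.8 m/s² × 21130 m = 5.860×10^8 Pa = 5.860 kbar
upper-mantle rock: 3310 kg/m³ × 9.8 m/s² × 5118 m = 1.660×10^8 Pa = 1.660 kbar
Total = 0.7189 + 7.479×10^-3 + 5.860 + 1.660 = 8.2468 kbar

8.25 kbar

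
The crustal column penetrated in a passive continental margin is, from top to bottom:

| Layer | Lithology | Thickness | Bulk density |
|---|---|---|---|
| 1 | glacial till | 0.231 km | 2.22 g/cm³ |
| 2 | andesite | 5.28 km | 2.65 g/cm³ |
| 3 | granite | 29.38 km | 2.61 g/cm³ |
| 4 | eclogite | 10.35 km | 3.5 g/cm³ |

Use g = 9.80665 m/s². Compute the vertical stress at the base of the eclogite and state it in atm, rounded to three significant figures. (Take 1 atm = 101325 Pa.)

12300 atm

glacial till: 2220 kg/m³ × 9.80665 m/s² × 231 m = 5.029×10^6 Pa = 49.63 atm
andesite: 2650 kg/m³ × 9.80665 m/s² × 5280 m = 1.372×10^8 Pa = 1354 atm
granite: 2610 kg/m³ × 9.80665 m/s² × 29380 m = 7.520×10^8 Pa = 7422 atm
eclogite: 3500 kg/m³ × 9.80665 m/s² × 10350 m = 3.552×10^8 Pa = 3506 atm
Total = 49.63 + 1354 + 7422 + 3506 = 12331 atm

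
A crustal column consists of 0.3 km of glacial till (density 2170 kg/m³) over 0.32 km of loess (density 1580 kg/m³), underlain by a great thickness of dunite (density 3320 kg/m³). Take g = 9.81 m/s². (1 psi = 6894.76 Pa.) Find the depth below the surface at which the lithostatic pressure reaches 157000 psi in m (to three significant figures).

Pressure at base of upper layers: 2170×9.81×300 + 1580×9.81×320 = 1.135×10^7 Pa = 1646 psi
Remaining pressure to be supplied by dunite: 1.082×10^9 − 1.135×10^7 = 1.071×10^9 Pa
Additional depth in dunite = 1.071×10^9 Pa / (3320 kg/m³ × 9.81 m/s²) = 32888 m
Total depth = 620 m + 32888 m = 33508 m

33500 m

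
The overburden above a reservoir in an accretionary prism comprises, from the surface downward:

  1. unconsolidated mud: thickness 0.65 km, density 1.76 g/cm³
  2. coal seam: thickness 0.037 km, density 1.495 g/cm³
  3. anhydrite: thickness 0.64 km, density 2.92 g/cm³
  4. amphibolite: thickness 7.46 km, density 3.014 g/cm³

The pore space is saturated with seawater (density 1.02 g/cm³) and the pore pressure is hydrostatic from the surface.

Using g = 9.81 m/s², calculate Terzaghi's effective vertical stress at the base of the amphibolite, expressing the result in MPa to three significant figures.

Overburden (lithostatic) stress σ_v:
unconsolidated mud: 1760 kg/m³ × 9.81 m/s² × 650 m = 1.122×10^7 Pa = 11.22 MPa
coal seam: 1495 kg/m³ × 9.81 m/s² × 37 m = 5.426×10^5 Pa = 0.5426 MPa
anhydrite: 2920 kg/m³ × 9.81 m/s² × 640 m = 1.833×10^7 Pa = 18.33 MPa
amphibolite: 3014 kg/m³ × 9.81 m/s² × 7460 m = 2.206×10^8 Pa = 220.6 MPa
Total = 11.22 + 0.5426 + 18.33 + 220.6 = 250.67 MPa
Pore pressure P_p = 1020 kg/m³ × 9.81 m/s² × 8787 m = 8.792×10^7 Pa = 87.92 MPa
Effective stress σ' = σ_v − P_p = 250.7 − 87.92 = 162.75 MPa

163 MPa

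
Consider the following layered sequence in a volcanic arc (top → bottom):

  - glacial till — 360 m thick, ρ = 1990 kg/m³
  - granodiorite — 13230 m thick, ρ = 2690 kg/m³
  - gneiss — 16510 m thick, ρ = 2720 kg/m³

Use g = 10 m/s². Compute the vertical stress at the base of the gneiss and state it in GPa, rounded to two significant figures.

0.81 GPa

glacial till: 1990 kg/m³ × 10 m/s² × 360 m = 7.164×10^6 Pa = 7.164×10^-3 GPa
granodiorite: 2690 kg/m³ × 10 m/s² × 13230 m = 3.559×10^8 Pa = 0.3559 GPa
gneiss: 2720 kg/m³ × 10 m/s² × 16510 m = 4.491×10^8 Pa = 0.4491 GPa
Total = 7.164×10^-3 + 0.3559 + 0.4491 = 0.81212 GPa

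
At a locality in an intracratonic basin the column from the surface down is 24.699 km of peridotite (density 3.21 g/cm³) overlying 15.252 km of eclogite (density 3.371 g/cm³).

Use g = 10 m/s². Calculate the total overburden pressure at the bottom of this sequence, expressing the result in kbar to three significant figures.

peridotite: 3210 kg/m³ × 10 m/s² × 24699 m = 7.928×10^8 Pa = 7.928 kbar
eclogite: 3371 kg/m³ × 10 m/s² × 15252 m = 5.141×10^8 Pa = 5.141 kbar
Total = 7.928 + 5.141 = 13.070 kbar

13.1 kbar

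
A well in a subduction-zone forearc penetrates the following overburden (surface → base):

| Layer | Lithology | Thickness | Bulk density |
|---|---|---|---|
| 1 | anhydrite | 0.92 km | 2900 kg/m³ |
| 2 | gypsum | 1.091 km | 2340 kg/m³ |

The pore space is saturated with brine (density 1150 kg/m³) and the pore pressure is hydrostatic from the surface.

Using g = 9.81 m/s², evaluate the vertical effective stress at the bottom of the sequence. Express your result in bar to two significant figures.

290 bar

Overburden (lithostatic) stress σ_v:
anhydrite: 2900 kg/m³ × 9.81 m/s² × 920 m = 2.617×10^7 Pa = 26.17 MPa
gypsum: 2340 kg/m³ × 9.81 m/s² × 1091 m = 2.504×10^7 Pa = 25.04 MPa
Total = 26.17 + 25.04 = 51.217 MPa
Pore pressure P_p = 1150 kg/m³ × 9.81 m/s² × 2011 m = 2.269×10^7 Pa = 22.69 MPa
Effective stress σ' = σ_v − P_p = 51.22 − 22.69 = 28.530 MPa = 285.30 bar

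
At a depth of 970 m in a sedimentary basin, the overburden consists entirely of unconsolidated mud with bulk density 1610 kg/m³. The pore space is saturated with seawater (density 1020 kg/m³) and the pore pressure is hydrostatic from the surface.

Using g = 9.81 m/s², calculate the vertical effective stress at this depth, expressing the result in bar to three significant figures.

56.1 bar

Overburden (lithostatic) stress σ_v:
unconsolidated mud: 1610 kg/m³ × 9.81 m/s² × 970 m = 1.532×10^7 Pa = 15.32 MPa
Pore pressure P_p = 1020 kg/m³ × 9.81 m/s² × 970 m = 9.706×10^6 Pa = 9.706 MPa
Effective stress σ' = σ_v − P_p = 15.32 − 9.706 = 5.6143 MPa = 56.143 bar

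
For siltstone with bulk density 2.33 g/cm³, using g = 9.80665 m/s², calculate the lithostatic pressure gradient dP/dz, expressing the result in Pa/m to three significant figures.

dP/dz = ρg = 2330 kg/m³ × 9.80665 m/s² = 22849 Pa/m

22800 Pa/m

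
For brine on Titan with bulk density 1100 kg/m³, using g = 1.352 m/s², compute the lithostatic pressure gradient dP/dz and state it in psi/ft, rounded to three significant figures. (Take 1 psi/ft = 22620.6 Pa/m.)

0.0657 psi/ft

dP/dz = ρg = 1100 kg/m³ × 1.352 m/s² = 1487.2 Pa/m
= 1487.2 Pa/m × (1 psi/ft / 22621 Pa/m) = 0.065745 psi/ft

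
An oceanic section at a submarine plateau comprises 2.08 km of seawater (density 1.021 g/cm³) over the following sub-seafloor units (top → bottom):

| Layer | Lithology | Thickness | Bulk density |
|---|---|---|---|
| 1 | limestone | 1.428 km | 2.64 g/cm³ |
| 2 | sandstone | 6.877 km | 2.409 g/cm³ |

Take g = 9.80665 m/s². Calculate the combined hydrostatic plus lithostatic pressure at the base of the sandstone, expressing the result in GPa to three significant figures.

0.220 GPa

seawater: 1021 kg/m³ × 9.80665 m/s² × 2080 m = 2.083×10^7 Pa = 0.02083 GPa
limestone: 2640 kg/m³ × 9.80665 m/s² × 1428 m = 3.697×10^7 Pa = 0.03697 GPa
sandstone: 2409 kg/m³ × 9.80665 m/s² × 6877 m = 1.625×10^8 Pa = 0.1625 GPa
Total = 0.02083 + 0.03697 + 0.1625 = 0.22026 GPa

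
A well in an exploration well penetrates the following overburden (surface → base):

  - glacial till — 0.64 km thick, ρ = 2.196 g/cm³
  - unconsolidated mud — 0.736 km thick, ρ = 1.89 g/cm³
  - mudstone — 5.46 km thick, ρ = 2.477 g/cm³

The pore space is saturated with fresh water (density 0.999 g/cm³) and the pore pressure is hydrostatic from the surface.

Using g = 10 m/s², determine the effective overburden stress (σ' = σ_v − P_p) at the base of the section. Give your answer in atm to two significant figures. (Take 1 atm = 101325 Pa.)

Overburden (lithostatic) stress σ_v:
glacial till: 2196 kg/m³ × 10 m/s² × 640 m = 1.405×10^7 Pa = 14.05 MPa
unconsolidated mud: 1890 kg/m³ × 10 m/s² × 736 m = 1.391×10^7 Pa = 13.91 MPa
mudstone: 2477 kg/m³ × 10 m/s² × 5460 m = 1.352×10^8 Pa = 135.2 MPa
Total = 14.05 + 13.91 + 135.2 = 163.21 MPa
Pore pressure P_p = 999 kg/m³ × 10 m/s² × 6836 m = 6.829×10^7 Pa = 68.29 MPa
Effective stress σ' = σ_v − P_p = 163.2 − 68.29 = 94.917 MPa = 936.76 atm

940 atm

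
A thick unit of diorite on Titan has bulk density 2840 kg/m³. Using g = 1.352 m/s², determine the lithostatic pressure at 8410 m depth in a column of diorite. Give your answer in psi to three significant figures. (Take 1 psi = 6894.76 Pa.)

diorite: 2840 kg/m³ × 1.352 m/s² × 8410 m = 3.229×10^7 Pa = 4684 psi

4680 psi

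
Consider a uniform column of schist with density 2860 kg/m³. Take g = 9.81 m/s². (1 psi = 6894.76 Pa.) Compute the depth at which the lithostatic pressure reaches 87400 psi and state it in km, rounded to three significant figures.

h = P/(ρg) = 87400 psi / (2860 kg/m³ × 9.81 m/s²) = 6.026×10^8 Pa / 28057 Pa/m = 21478 m
= 21.478 km

21.5 km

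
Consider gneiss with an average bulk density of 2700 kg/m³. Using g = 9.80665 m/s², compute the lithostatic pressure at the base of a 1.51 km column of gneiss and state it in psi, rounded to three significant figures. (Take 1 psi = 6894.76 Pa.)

5800 psi

gneiss: 2700 kg/m³ × 9.80665 m/s² × 1510 m = 3.998×10^7 Pa = 5799 psi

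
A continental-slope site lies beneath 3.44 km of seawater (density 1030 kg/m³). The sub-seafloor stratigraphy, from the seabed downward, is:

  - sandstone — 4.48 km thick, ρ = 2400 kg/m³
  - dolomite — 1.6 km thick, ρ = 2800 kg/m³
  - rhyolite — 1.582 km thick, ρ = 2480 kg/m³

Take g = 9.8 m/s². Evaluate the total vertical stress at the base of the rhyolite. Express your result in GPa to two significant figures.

seawater: 1030 kg/m³ × 9.8 m/s² × 3440 m = 3.472×10^7 Pa = 0.03472 GPa
sandstone: 2400 kg/m³ × 9.8 m/s² × 4480 m = 1.054×10^8 Pa = 0.1054 GPa
dolomite: 2800 kg/m³ × 9.8 m/s² × 1600 m = 4.390×10^7 Pa = 0.04390 GPa
rhyolite: 2480 kg/m³ × 9.8 m/s² × 1582 m = 3.845×10^7 Pa = 0.03845 GPa
Total = 0.03472 + 0.1054 + 0.04390 + 0.03845 = 0.22245 GPa

0.22 GPa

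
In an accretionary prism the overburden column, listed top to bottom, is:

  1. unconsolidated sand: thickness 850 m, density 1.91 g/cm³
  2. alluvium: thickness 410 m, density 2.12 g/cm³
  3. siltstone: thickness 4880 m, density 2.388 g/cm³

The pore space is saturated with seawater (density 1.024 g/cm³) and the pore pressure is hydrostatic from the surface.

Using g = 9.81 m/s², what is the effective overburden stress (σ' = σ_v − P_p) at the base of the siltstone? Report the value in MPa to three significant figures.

Overburden (lithostatic) stress σ_v:
unconsolidated sand: 1910 kg/m³ × 9.81 m/s² × 850 m = 1.593×10^7 Pa = 15.93 MPa
alluvium: 2120 kg/m³ × 9.81 m/s² × 410 m = 8.527×10^6 Pa = 8.527 MPa
siltstone: 2388 kg/m³ × 9.81 m/s² × 4880 m = 1.143×10^8 Pa = 114.3 MPa
Total = 15.93 + 8.527 + 114.3 = 138.77 MPa
Pore pressure P_p = 1024 kg/m³ × 9.81 m/s² × 6140 m = 6.168×10^7 Pa = 61.68 MPa
Effective stress σ' = σ_v − P_p = 138.8 − 61.68 = 77.095 MPa

77.1 MPa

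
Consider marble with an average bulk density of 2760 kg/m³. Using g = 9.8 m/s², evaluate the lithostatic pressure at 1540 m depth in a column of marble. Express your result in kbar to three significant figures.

0.417 kbar

marble: 2760 kg/m³ × 9.8 m/s² × 1540 m = 4.165×10^7 Pa = 0.4165 kbar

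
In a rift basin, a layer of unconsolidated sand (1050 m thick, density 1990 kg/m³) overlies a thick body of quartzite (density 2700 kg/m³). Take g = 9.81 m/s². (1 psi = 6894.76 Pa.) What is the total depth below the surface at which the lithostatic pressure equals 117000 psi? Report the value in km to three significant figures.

Pressure at base of upper layers: 1990×9.81×1050 = 2.050×10^7 Pa = 2973 psi
Remaining pressure to be supplied by quartzite: 8.067×10^8 − 2.050×10^7 = 7.862×10^8 Pa
Additional depth in quartzite = 7.862×10^8 Pa / (2700 kg/m³ × 9.81 m/s²) = 29682 m
Total depth = 1050 m + 29682 m = 30732 m
= 30.732 km

30.7 km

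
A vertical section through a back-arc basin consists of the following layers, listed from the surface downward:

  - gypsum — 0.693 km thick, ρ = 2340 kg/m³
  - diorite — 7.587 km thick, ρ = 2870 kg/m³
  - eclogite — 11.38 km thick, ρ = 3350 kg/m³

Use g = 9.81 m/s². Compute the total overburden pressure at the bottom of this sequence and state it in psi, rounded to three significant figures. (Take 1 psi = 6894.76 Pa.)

87500 psi

gypsum: 2340 kg/m³ × 9.81 m/s² × 693 m = 1.591×10^7 Pa = 2307 psi
diorite: 2870 kg/m³ × 9.81 m/s² × 7587 m = 2.136×10^8 Pa = 30981 psi
eclogite: 3350 kg/m³ × 9.81 m/s² × 11380 m = 3.740×10^8 Pa = 54242 psi
Total = 2307 + 30981 + 54242 = 87531 psi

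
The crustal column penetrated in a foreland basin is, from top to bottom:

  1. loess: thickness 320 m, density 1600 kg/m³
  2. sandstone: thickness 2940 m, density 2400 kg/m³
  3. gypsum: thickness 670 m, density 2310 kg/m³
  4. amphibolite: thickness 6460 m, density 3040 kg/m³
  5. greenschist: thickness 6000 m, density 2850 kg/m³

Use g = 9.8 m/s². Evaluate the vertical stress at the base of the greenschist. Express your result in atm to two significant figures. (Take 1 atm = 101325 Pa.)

loess: 1600 kg/m³ × 9.8 m/s² × 320 m = 5.018×10^6 Pa = 49.52 atm
sandstone: 2400 kg/m³ × 9.8 m/s² × 2940 m = 6.915×10^7 Pa = 682.4 atm
gypsum: 2310 kg/m³ × 9.8 m/s² × 670 m = 1.517×10^7 Pa = 149.7 atm
amphibolite: 3040 kg/m³ × 9.8 m/s² × 6460 m = 1.925×10^8 Pa = 1899 atm
greenschist: 2850 kg/m³ × 9.8 m/s² × 6000 m = 1.676×10^8 Pa = 1654 atm
Total = 49.52 + 682.4 + 149.7 + 1899 + 1654 = 4434.9 atm

4400 atm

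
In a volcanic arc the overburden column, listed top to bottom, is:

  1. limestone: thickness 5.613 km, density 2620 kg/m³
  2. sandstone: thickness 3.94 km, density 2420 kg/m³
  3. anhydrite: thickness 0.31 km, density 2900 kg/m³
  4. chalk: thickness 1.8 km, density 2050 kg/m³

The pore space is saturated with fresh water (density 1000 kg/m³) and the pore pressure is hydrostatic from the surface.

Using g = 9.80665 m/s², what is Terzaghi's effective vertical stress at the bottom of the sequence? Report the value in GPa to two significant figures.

Overburden (lithostatic) stress σ_v:
limestone: 2620 kg/m³ × 9.80665 m/s² × 5613 m = 1.442×10^8 Pa = 144.2 MPa
sandstone: 2420 kg/m³ × 9.80665 m/s² × 3940 m = 9.350×10^7 Pa = 93.50 MPa
anhydrite: 2900 kg/m³ × 9.80665 m/s² × 310 m = 8.816×10^6 Pa = 8.816 MPa
chalk: 2050 kg/m³ × 9.80665 m/s² × 1800 m = 3.619×10^7 Pa = 36.19 MPa
Total = 144.2 + 93.50 + 8.816 + 36.19 = 282.72 MPa
Pore pressure P_p = 1000 kg/m³ × 9.80665 m/s² × 11663 m = 1.144×10^8 Pa = 114.4 MPa
Effective stress σ' = σ_v − P_p = 282.7 − 114.4 = 168.35 MPa = 0.16835 GPa

0.17 GPa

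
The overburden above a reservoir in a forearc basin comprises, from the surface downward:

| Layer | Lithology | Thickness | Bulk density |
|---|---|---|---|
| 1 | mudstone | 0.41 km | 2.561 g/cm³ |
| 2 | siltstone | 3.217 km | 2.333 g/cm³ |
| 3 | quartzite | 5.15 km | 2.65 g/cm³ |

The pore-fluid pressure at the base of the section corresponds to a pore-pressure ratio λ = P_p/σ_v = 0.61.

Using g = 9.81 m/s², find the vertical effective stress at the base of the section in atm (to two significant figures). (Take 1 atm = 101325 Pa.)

840 atm

Overburden (lithostatic) stress σ_v:
mudstone: 2561 kg/m³ × 9.81 m/s² × 410 m = 1.030×10^7 Pa = 10.30 MPa
siltstone: 2333 kg/m³ × 9.81 m/s² × 3217 m = 7.363×10^7 Pa = 73.63 MPa
quartzite: 2650 kg/m³ × 9.81 m/s² × 5150 m = 1.339×10^8 Pa = 133.9 MPa
Total = 10.30 + 73.63 + 133.9 = 217.81 MPa
Pore pressure P_p = λ·σ_v = 0.61 × 217.8 MPa = 132.9 MPa
Effective stress σ' = σ_v − P_p = 217.8 − 132.9 = 84.946 MPa = 838.35 atm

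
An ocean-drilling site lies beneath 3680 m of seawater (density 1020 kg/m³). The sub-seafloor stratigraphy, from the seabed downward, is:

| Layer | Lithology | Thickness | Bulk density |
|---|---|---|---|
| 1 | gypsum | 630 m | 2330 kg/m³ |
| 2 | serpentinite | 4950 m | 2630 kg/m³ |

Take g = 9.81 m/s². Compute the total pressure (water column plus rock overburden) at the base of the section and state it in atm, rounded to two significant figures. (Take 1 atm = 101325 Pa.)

1800 atm

seawater: 1020 kg/m³ × 9.81 m/s² × 3680 m = 3.682×10^7 Pa = 363.4 atm
gypsum: 2330 kg/m³ × 9.81 m/s² × 630 m = 1.440×10^7 Pa = 142.1 atm
serpentinite: 2630 kg/m³ × 9.81 m/s² × 4950 m = 1.277×10^8 Pa = 1260 atm
Total = 363.4 + 142.1 + 1260 = 1765.9 atm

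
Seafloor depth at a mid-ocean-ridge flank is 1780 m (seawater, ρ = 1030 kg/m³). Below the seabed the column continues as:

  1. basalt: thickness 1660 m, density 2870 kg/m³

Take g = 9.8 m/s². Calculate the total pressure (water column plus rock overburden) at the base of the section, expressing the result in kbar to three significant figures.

0.647 kbar

seawater: 1030 kg/m³ × 9.8 m/s² × 1780 m = 1.797×10^7 Pa = 0.1797 kbar
basalt: 2870 kg/m³ × 9.8 m/s² × 1660 m = 4.669×10^7 Pa = 0.4669 kbar
Total = 0.1797 + 0.4669 = 0.64656 kbar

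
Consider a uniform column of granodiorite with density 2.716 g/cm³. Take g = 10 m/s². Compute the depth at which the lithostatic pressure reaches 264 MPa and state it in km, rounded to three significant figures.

9.72 km

h = P/(ρg) = 264 MPa / (2716 kg/m³ × 10 m/s²) = 2.640×10^8 Pa / 27160 Pa/m = 9720.2 m
= 9.7202 km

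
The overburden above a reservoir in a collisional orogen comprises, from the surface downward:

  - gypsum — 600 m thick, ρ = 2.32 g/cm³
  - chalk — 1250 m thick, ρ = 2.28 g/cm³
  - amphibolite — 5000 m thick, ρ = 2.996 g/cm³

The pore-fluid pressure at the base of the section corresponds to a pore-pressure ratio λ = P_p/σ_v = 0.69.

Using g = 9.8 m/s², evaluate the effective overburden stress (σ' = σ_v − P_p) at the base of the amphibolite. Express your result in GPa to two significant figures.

0.058 GPa

Overburden (lithostatic) stress σ_v:
gypsum: 2320 kg/m³ × 9.8 m/s² × 600 m = 1.364×10^7 Pa = 13.64 MPa
chalk: 2280 kg/m³ × 9.8 m/s² × 1250 m = 2.793×10^7 Pa = 27.93 MPa
amphibolite: 2996 kg/m³ × 9.8 m/s² × 5000 m = 1.468×10^8 Pa = 146.8 MPa
Total = 13.64 + 27.93 + 146.8 = 188.38 MPa
Pore pressure P_p = λ·σ_v = 0.69 × 188.4 MPa = 130.0 MPa
Effective stress σ' = σ_v − P_p = 188.4 − 130.0 = 58.396 MPa = 0.058396 GPa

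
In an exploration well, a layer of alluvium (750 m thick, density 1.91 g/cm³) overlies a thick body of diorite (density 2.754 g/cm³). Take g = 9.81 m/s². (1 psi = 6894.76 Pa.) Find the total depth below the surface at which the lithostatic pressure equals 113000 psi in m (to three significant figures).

Pressure at base of upper layers: 1910×9.81×750 = 1.405×10^7 Pa = 2038 psi
Remaining pressure to be supplied by diorite: 7.791×10^8 − 1.405×10^7 = 7.651×10^8 Pa
Additional depth in diorite = 7.651×10^8 Pa / (2754 kg/m³ × 9.81 m/s²) = 28318 m
Total depth = 750 m + 28318 m = 29068 m

29100 m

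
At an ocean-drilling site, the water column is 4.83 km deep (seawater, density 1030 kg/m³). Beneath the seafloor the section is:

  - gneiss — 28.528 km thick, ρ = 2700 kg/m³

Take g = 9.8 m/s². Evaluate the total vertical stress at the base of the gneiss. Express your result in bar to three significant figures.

seawater: 1030 kg/m³ × 9.8 m/s² × 4830 m = 4.875×10^7 Pa = 487.5 bar
gneiss: 2700 kg/m³ × 9.8 m/s² × 28528 m = 7.549×10^8 Pa = 7549 bar
Total = 487.5 + 7549 = 8036.0 bar

8040 bar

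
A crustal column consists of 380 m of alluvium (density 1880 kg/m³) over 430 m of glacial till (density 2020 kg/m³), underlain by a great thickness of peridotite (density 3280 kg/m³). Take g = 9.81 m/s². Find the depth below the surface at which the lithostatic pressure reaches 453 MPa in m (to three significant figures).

14400 m

Pressure at base of upper layers: 1880×9.81×380 + 2020×9.81×430 = 1.553×10^7 Pa = 15.53 MPa
Remaining pressure to be supplied by peridotite: 4.530×10^8 − 1.553×10^7 = 4.375×10^8 Pa
Additional depth in peridotite = 4.375×10^8 Pa / (3280 kg/m³ × 9.81 m/s²) = 13596 m
Total depth = 810 m + 13596 m = 14406 m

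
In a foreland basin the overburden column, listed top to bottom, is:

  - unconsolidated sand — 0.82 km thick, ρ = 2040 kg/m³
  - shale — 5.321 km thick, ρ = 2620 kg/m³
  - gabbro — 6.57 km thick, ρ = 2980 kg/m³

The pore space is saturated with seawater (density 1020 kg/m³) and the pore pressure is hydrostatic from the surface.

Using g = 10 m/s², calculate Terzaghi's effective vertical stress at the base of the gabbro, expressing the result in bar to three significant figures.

2220 bar

Overburden (lithostatic) stress σ_v:
unconsolidated sand: 2040 kg/m³ × 10 m/s² × 820 m = 1.673×10^7 Pa = 16.73 MPa
shale: 2620 kg/m³ × 10 m/s² × 5321 m = 1.394×10^8 Pa = 139.4 MPa
gabbro: 2980 kg/m³ × 10 m/s² × 6570 m = 1.958×10^8 Pa = 195.8 MPa
Total = 16.73 + 139.4 + 195.8 = 351.92 MPa
Pore pressure P_p = 1020 kg/m³ × 10 m/s² × 12711 m = 1.297×10^8 Pa = 129.7 MPa
Effective stress σ' = σ_v − P_p = 351.9 − 129.7 = 222.27 MPa = 2222.7 bar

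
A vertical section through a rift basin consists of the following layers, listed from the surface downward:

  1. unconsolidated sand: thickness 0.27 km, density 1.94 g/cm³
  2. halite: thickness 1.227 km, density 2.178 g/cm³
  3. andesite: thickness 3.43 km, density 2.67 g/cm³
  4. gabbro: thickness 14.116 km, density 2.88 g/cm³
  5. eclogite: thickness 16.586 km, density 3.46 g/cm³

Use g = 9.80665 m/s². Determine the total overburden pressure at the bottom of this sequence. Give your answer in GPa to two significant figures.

unconsolidated sand: 1940 kg/m³ × 9.80665 m/s² × 270 m = 5.137×10^6 Pa = 5.137×10^-3 GPa
halite: 2178 kg/m³ × 9.80665 m/s² × 1227 m = 2.621×10^7 Pa = 0.02621 GPa
andesite: 2670 kg/m³ × 9.80665 m/s² × 3430 m = 8.981×10^7 Pa = 0.08981 GPa
gabbro: 2880 kg/m³ × 9.80665 m/s² × 14116 m = 3.987×10^8 Pa = 0.3987 GPa
eclogite: 3460 kg/m³ × 9.80665 m/s² × 16586 m = 5.628×10^8 Pa = 0.5628 GPa
Total = 5.137×10^-3 + 0.02621 + 0.08981 + 0.3987 + 0.5628 = 1.0826 GPa

1.1 GPa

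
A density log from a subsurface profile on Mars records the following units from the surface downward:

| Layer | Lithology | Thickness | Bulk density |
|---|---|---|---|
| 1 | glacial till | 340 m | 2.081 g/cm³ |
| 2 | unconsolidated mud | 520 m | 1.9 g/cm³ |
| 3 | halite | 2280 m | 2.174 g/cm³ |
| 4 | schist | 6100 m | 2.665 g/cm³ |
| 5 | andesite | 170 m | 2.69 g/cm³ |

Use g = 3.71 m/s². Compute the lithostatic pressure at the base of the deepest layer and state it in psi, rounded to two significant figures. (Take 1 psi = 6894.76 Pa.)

13000 psi

glacial till: 2081 kg/m³ × 3.71 m/s² × 340 m = 2.625×10^6 Pa = 380.7 psi
unconsolidated mud: 1900 kg/m³ × 3.71 m/s² × 520 m = 3.665×10^6 Pa = 531.6 psi
halite: 2174 kg/m³ × 3.71 m/s² × 2280 m = 1.839×10^7 Pa = 2667 psi
schist: 2665 kg/m³ × 3.71 m/s² × 6100 m = 6.031×10^7 Pa = 8747 psi
andesite: 2690 kg/m³ × 3.71 m/s² × 170 m = 1.697×10^6 Pa = 246.1 psi
Total = 380.7 + 531.6 + 2667 + 8747 + 246.1 = 12573 psi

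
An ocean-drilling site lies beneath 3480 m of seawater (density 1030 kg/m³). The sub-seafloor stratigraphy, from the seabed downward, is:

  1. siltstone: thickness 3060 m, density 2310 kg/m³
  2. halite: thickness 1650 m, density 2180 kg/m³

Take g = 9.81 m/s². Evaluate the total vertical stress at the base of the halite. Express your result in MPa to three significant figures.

140 MPa

seawater: 1030 kg/m³ × 9.81 m/s² × 3480 m = 3.516×10^7 Pa = 35.16 MPa
siltstone: 2310 kg/m³ × 9.81 m/s² × 3060 m = 6.934×10^7 Pa = 69.34 MPa
halite: 2180 kg/m³ × 9.81 m/s² × 1650 m = 3.529×10^7 Pa = 35.29 MPa
Total = 35.16 + 69.34 + 35.29 = 139.79 MPa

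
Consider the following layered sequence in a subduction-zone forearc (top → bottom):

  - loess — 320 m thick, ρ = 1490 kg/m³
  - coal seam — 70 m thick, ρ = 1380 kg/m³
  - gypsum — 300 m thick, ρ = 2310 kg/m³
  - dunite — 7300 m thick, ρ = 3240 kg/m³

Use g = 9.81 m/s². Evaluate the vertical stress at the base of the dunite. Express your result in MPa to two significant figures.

loess: 1490 kg/m³ × 9.81 m/s² × 320 m = 4.677×10^6 Pa = 4.677 MPa
coal seam: 1380 kg/m³ × 9.81 m/s² × 70 m = 9.476×10^5 Pa = 0.9476 MPa
gypsum: 2310 kg/m³ × 9.81 m/s² × 300 m = 6.798×10^6 Pa = 6.798 MPa
dunite: 3240 kg/m³ × 9.81 m/s² × 7300 m = 2.320×10^8 Pa = 232.0 MPa
Total = 4.677 + 0.9476 + 6.798 + 232.0 = 244.45 MPa

240 MPa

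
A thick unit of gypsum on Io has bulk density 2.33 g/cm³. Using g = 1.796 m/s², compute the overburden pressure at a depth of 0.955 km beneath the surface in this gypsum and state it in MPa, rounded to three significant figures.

4.00 MPa

gypsum: 2330 kg/m³ × 1.796 m/s² × 955 m = 3.996×10^6 Pa = 3.996 MPa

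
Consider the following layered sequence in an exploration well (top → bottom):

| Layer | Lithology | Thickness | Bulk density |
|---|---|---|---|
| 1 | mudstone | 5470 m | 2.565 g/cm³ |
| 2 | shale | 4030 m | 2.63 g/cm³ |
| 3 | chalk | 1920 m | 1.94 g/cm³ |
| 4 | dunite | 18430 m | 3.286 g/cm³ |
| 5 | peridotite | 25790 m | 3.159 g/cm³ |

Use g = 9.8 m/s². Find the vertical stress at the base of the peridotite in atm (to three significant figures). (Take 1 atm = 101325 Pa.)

mudstone: 2565 kg/m³ × 9.8 m/s² × 5470 m = 1.375×10^8 Pa = 1357 atm
shale: 2630 kg/m³ × 9.8 m/s² × 4030 m = 1.039×10^8 Pa = 1025 atm
chalk: 1940 kg/m³ × 9.8 m/s² × 1920 m = 3.650×10^7 Pa = 360.3 atm
dunite: 3286 kg/m³ × 9.8 m/s² × 18430 m = 5.935×10^8 Pa = 5857 atm
peridotite: 3159 kg/m³ × 9.8 m/s² × 25790 m = 7.984×10^8 Pa = 7880 atm
Total = 1357 + 1025 + 360.3 + 5857 + 7880 = 16479 atm

16500 atm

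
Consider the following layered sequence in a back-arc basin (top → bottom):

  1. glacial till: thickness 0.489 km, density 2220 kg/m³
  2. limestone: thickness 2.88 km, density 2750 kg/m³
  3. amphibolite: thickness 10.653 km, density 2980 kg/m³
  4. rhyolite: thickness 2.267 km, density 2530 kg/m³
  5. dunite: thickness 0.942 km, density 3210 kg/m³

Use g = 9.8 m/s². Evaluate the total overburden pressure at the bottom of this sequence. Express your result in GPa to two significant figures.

0.49 GPa

glacial till: 2220 kg/m³ × 9.8 m/s² × 489 m = 1.064×10^7 Pa = 0.01064 GPa
limestone: 2750 kg/m³ × 9.8 m/s² × 2880 m = 7.762×10^7 Pa = 0.07762 GPa
amphibolite: 2980 kg/m³ × 9.8 m/s² × 10653 m = 3.111×10^8 Pa = 0.3111 GPa
rhyolite: 2530 kg/m³ × 9.8 m/s² × 2267 m = 5.621×10^7 Pa = 0.05621 GPa
dunite: 3210 kg/m³ × 9.8 m/s² × 942 m = 2.963×10^7 Pa = 0.02963 GPa
Total = 0.01064 + 0.07762 + 0.3111 + 0.05621 + 0.02963 = 0.48521 GPa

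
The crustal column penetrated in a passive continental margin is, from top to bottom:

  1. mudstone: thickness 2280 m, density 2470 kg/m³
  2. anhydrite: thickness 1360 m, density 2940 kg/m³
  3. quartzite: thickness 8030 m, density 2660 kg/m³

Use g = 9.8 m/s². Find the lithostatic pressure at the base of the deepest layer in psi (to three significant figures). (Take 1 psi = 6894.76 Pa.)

mudstone: 2470 kg/m³ × 9.8 m/s² × 2280 m = 5.519×10^7 Pa = 8005 psi
anhydrite: 2940 kg/m³ × 9.8 m/s² × 1360 m = 3.918×10^7 Pa = 5683 psi
quartzite: 2660 kg/m³ × 9.8 m/s² × 8030 m = 2.093×10^8 Pa = 30360 psi
Total = 8005 + 5683 + 30360 = 44048 psi

44000 psi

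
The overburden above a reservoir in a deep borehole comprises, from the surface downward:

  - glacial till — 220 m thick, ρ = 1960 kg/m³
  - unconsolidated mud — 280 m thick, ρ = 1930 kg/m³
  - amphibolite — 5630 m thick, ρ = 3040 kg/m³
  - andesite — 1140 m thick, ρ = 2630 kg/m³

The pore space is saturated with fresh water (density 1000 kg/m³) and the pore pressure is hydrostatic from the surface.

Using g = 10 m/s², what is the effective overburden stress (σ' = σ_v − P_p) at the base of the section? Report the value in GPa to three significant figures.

0.138 GPa

Overburden (lithostatic) stress σ_v:
glacial till: 1960 kg/m³ × 10 m/s² × 220 m = 4.312×10^6 Pa = 4.312 MPa
unconsolidated mud: 1930 kg/m³ × 10 m/s² × 280 m = 5.404×10^6 Pa = 5.404 MPa
amphibolite: 3040 kg/m³ × 10 m/s² × 5630 m = 1.712×10^8 Pa = 171.2 MPa
andesite: 2630 kg/m³ × 10 m/s² × 1140 m = 2.998×10^7 Pa = 29.98 MPa
Total = 4.312 + 5.404 + 171.2 + 29.98 = 210.85 MPa
Pore pressure P_p = 1000 kg/m³ × 10 m/s² × 7270 m = 7.270×10^7 Pa = 72.70 MPa
Effective stress σ' = σ_v − P_p = 210.8 − 72.70 = 138.15 MPa = 0.13815 GPa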